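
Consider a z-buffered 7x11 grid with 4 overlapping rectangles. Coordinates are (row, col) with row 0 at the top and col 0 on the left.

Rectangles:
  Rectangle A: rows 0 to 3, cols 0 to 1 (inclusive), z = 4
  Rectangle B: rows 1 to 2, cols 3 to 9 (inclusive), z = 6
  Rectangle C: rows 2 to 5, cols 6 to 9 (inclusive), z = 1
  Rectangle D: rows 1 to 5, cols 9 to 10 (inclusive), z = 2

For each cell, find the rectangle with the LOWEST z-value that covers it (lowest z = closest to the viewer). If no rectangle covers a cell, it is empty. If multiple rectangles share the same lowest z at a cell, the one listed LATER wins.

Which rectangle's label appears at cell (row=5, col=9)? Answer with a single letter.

Answer: C

Derivation:
Check cell (5,9):
  A: rows 0-3 cols 0-1 -> outside (row miss)
  B: rows 1-2 cols 3-9 -> outside (row miss)
  C: rows 2-5 cols 6-9 z=1 -> covers; best now C (z=1)
  D: rows 1-5 cols 9-10 z=2 -> covers; best now C (z=1)
Winner: C at z=1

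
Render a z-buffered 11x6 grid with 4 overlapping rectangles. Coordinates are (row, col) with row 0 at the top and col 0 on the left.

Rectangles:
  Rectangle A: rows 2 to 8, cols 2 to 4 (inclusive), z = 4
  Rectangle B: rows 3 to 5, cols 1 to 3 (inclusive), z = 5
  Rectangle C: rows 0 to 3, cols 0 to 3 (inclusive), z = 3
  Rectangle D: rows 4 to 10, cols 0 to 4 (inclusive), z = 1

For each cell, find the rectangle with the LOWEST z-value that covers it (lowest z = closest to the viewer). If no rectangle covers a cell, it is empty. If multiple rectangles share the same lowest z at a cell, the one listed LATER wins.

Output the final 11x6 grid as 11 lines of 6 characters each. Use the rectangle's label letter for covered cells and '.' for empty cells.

CCCC..
CCCC..
CCCCA.
CCCCA.
DDDDD.
DDDDD.
DDDDD.
DDDDD.
DDDDD.
DDDDD.
DDDDD.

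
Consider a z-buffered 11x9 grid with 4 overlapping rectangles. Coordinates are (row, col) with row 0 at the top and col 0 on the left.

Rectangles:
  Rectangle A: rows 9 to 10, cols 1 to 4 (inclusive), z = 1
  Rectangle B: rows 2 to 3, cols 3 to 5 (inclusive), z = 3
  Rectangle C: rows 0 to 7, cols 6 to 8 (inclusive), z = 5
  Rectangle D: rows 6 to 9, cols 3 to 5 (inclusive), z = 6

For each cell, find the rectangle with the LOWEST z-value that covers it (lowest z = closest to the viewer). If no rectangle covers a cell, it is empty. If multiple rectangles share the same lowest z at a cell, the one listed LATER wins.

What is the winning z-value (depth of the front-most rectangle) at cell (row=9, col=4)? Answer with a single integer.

Answer: 1

Derivation:
Check cell (9,4):
  A: rows 9-10 cols 1-4 z=1 -> covers; best now A (z=1)
  B: rows 2-3 cols 3-5 -> outside (row miss)
  C: rows 0-7 cols 6-8 -> outside (row miss)
  D: rows 6-9 cols 3-5 z=6 -> covers; best now A (z=1)
Winner: A at z=1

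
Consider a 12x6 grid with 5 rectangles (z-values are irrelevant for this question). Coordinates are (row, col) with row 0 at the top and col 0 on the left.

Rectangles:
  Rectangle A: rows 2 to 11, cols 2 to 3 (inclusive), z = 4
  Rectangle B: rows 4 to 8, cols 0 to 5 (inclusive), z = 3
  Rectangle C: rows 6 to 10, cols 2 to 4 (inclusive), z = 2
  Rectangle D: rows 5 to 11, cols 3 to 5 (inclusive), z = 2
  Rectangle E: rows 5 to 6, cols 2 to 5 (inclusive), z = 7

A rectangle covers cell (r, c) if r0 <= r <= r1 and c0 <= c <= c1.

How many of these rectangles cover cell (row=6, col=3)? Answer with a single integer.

Answer: 5

Derivation:
Check cell (6,3):
  A: rows 2-11 cols 2-3 -> covers
  B: rows 4-8 cols 0-5 -> covers
  C: rows 6-10 cols 2-4 -> covers
  D: rows 5-11 cols 3-5 -> covers
  E: rows 5-6 cols 2-5 -> covers
Count covering = 5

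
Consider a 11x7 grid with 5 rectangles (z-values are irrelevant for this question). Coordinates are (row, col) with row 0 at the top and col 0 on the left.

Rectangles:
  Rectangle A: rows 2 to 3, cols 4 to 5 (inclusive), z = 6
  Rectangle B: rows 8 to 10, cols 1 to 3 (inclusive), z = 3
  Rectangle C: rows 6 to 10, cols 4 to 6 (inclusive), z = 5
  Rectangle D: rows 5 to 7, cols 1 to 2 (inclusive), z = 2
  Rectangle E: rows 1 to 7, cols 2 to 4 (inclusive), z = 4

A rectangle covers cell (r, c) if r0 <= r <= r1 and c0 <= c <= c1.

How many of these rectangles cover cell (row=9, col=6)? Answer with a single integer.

Check cell (9,6):
  A: rows 2-3 cols 4-5 -> outside (row miss)
  B: rows 8-10 cols 1-3 -> outside (col miss)
  C: rows 6-10 cols 4-6 -> covers
  D: rows 5-7 cols 1-2 -> outside (row miss)
  E: rows 1-7 cols 2-4 -> outside (row miss)
Count covering = 1

Answer: 1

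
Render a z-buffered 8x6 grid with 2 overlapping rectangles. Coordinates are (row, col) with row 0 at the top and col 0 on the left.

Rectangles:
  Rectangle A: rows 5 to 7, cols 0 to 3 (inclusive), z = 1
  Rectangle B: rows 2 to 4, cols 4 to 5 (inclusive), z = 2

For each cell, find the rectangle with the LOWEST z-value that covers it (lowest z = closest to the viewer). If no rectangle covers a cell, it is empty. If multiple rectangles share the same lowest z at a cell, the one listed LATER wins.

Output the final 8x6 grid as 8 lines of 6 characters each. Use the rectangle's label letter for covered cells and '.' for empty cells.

......
......
....BB
....BB
....BB
AAAA..
AAAA..
AAAA..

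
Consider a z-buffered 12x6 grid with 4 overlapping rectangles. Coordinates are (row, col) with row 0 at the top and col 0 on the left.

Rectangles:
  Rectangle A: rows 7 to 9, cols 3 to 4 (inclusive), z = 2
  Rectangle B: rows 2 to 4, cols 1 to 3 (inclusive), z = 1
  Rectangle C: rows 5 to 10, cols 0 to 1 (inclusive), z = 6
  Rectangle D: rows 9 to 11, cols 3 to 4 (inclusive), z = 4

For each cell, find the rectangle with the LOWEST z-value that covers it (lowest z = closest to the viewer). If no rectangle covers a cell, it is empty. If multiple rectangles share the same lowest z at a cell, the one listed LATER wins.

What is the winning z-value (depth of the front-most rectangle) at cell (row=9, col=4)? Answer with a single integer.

Answer: 2

Derivation:
Check cell (9,4):
  A: rows 7-9 cols 3-4 z=2 -> covers; best now A (z=2)
  B: rows 2-4 cols 1-3 -> outside (row miss)
  C: rows 5-10 cols 0-1 -> outside (col miss)
  D: rows 9-11 cols 3-4 z=4 -> covers; best now A (z=2)
Winner: A at z=2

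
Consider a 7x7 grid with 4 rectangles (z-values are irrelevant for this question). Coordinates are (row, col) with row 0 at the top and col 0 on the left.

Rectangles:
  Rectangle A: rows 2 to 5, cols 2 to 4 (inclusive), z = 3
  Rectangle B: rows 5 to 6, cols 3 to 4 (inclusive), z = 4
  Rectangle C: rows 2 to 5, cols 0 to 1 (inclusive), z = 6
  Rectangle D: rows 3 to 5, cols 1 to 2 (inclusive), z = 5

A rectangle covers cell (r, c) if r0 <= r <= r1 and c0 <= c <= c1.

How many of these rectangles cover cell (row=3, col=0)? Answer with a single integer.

Answer: 1

Derivation:
Check cell (3,0):
  A: rows 2-5 cols 2-4 -> outside (col miss)
  B: rows 5-6 cols 3-4 -> outside (row miss)
  C: rows 2-5 cols 0-1 -> covers
  D: rows 3-5 cols 1-2 -> outside (col miss)
Count covering = 1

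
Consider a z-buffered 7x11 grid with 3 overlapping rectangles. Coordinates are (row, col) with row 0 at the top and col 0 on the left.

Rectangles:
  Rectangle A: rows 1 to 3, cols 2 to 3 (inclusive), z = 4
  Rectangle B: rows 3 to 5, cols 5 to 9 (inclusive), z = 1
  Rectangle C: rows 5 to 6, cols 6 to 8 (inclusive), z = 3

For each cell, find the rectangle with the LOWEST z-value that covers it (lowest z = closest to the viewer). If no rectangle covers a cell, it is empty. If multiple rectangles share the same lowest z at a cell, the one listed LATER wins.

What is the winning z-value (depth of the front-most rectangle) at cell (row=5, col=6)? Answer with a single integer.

Check cell (5,6):
  A: rows 1-3 cols 2-3 -> outside (row miss)
  B: rows 3-5 cols 5-9 z=1 -> covers; best now B (z=1)
  C: rows 5-6 cols 6-8 z=3 -> covers; best now B (z=1)
Winner: B at z=1

Answer: 1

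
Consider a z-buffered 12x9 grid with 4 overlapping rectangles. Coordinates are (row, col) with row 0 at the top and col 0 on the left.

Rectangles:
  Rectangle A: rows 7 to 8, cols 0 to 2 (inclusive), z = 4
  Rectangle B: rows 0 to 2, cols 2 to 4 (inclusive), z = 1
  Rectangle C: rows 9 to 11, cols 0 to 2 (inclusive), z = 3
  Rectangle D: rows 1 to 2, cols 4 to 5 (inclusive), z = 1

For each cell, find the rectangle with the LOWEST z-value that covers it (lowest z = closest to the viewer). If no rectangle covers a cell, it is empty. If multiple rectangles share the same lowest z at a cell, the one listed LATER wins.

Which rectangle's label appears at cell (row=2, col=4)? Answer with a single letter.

Check cell (2,4):
  A: rows 7-8 cols 0-2 -> outside (row miss)
  B: rows 0-2 cols 2-4 z=1 -> covers; best now B (z=1)
  C: rows 9-11 cols 0-2 -> outside (row miss)
  D: rows 1-2 cols 4-5 z=1 -> covers; best now D (z=1)
Winner: D at z=1

Answer: D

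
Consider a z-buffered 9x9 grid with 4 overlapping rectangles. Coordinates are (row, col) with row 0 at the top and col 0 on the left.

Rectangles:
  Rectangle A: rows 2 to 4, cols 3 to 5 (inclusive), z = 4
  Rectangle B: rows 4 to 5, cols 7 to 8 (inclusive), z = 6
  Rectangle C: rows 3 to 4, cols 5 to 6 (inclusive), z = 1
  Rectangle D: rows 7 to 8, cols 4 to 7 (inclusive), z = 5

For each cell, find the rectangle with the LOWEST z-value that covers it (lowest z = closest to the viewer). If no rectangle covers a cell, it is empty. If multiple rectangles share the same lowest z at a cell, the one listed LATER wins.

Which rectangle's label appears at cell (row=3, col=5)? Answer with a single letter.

Check cell (3,5):
  A: rows 2-4 cols 3-5 z=4 -> covers; best now A (z=4)
  B: rows 4-5 cols 7-8 -> outside (row miss)
  C: rows 3-4 cols 5-6 z=1 -> covers; best now C (z=1)
  D: rows 7-8 cols 4-7 -> outside (row miss)
Winner: C at z=1

Answer: C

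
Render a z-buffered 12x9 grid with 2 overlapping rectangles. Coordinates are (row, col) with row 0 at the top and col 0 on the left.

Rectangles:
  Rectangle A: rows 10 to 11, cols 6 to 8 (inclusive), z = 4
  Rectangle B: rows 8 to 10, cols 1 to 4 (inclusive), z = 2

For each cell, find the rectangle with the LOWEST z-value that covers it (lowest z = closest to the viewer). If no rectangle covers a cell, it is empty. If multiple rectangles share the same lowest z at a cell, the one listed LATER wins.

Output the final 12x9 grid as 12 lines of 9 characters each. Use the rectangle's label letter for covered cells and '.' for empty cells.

.........
.........
.........
.........
.........
.........
.........
.........
.BBBB....
.BBBB....
.BBBB.AAA
......AAA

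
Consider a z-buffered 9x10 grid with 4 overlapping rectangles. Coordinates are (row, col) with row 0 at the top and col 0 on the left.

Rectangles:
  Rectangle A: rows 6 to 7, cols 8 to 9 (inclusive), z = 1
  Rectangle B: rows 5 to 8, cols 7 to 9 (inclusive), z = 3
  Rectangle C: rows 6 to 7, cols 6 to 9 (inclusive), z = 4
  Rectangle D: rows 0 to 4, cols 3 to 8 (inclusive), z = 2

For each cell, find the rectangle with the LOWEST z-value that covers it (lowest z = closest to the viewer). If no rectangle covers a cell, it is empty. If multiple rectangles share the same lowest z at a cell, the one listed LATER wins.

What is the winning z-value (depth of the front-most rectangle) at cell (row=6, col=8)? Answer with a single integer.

Answer: 1

Derivation:
Check cell (6,8):
  A: rows 6-7 cols 8-9 z=1 -> covers; best now A (z=1)
  B: rows 5-8 cols 7-9 z=3 -> covers; best now A (z=1)
  C: rows 6-7 cols 6-9 z=4 -> covers; best now A (z=1)
  D: rows 0-4 cols 3-8 -> outside (row miss)
Winner: A at z=1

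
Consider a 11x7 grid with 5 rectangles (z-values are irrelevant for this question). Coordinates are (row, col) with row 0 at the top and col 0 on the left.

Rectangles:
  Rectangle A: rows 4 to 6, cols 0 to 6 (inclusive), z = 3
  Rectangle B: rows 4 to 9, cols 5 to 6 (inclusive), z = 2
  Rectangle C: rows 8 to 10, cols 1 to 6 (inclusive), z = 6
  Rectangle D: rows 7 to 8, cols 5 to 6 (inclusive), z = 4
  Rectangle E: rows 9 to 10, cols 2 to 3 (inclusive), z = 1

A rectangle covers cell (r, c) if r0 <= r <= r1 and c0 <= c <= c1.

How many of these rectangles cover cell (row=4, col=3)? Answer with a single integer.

Check cell (4,3):
  A: rows 4-6 cols 0-6 -> covers
  B: rows 4-9 cols 5-6 -> outside (col miss)
  C: rows 8-10 cols 1-6 -> outside (row miss)
  D: rows 7-8 cols 5-6 -> outside (row miss)
  E: rows 9-10 cols 2-3 -> outside (row miss)
Count covering = 1

Answer: 1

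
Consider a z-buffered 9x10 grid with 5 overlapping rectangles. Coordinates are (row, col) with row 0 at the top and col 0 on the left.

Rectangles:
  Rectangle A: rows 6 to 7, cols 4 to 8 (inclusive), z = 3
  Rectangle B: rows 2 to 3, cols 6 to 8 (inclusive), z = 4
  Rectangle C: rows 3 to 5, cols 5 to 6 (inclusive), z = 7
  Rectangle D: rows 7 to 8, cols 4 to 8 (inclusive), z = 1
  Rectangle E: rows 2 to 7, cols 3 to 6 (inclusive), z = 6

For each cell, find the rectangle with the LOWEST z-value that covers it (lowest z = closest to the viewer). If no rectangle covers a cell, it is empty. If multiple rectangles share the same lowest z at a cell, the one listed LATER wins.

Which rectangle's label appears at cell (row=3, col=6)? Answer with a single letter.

Check cell (3,6):
  A: rows 6-7 cols 4-8 -> outside (row miss)
  B: rows 2-3 cols 6-8 z=4 -> covers; best now B (z=4)
  C: rows 3-5 cols 5-6 z=7 -> covers; best now B (z=4)
  D: rows 7-8 cols 4-8 -> outside (row miss)
  E: rows 2-7 cols 3-6 z=6 -> covers; best now B (z=4)
Winner: B at z=4

Answer: B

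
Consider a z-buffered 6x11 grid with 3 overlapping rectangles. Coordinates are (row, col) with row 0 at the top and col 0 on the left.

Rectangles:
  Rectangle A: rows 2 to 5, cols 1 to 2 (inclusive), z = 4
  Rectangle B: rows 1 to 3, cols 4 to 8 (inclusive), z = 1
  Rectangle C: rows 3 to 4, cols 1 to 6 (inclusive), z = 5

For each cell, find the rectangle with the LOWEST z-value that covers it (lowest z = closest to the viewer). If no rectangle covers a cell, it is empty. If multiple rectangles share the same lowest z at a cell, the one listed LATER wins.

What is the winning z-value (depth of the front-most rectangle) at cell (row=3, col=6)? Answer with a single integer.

Answer: 1

Derivation:
Check cell (3,6):
  A: rows 2-5 cols 1-2 -> outside (col miss)
  B: rows 1-3 cols 4-8 z=1 -> covers; best now B (z=1)
  C: rows 3-4 cols 1-6 z=5 -> covers; best now B (z=1)
Winner: B at z=1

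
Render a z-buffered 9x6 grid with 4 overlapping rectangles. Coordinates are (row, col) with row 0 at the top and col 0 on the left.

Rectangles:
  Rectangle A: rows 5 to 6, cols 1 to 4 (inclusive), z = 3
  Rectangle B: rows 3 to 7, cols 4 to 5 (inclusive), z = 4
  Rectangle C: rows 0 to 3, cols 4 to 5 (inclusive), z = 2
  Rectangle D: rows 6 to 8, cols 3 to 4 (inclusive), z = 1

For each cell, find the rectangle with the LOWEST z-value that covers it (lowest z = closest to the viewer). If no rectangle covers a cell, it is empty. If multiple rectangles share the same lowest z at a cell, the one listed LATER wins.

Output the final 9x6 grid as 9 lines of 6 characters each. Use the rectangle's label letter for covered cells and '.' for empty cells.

....CC
....CC
....CC
....CC
....BB
.AAAAB
.AADDB
...DDB
...DD.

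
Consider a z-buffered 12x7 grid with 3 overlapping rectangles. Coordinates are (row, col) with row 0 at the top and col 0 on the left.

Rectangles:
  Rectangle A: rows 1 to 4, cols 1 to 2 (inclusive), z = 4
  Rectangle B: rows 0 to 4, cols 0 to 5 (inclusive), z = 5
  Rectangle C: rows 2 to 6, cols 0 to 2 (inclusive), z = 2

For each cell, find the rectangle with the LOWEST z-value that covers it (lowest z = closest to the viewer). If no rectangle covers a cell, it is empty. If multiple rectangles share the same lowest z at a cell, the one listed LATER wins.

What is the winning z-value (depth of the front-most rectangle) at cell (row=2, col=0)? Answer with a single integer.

Answer: 2

Derivation:
Check cell (2,0):
  A: rows 1-4 cols 1-2 -> outside (col miss)
  B: rows 0-4 cols 0-5 z=5 -> covers; best now B (z=5)
  C: rows 2-6 cols 0-2 z=2 -> covers; best now C (z=2)
Winner: C at z=2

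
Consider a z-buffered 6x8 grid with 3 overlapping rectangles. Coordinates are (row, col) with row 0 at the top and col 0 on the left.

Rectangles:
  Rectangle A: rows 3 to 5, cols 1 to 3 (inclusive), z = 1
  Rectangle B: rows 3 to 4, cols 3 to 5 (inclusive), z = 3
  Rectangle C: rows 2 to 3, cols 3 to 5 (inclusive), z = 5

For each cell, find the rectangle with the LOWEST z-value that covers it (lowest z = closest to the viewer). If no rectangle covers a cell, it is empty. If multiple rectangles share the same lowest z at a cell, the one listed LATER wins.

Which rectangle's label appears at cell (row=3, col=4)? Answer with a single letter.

Check cell (3,4):
  A: rows 3-5 cols 1-3 -> outside (col miss)
  B: rows 3-4 cols 3-5 z=3 -> covers; best now B (z=3)
  C: rows 2-3 cols 3-5 z=5 -> covers; best now B (z=3)
Winner: B at z=3

Answer: B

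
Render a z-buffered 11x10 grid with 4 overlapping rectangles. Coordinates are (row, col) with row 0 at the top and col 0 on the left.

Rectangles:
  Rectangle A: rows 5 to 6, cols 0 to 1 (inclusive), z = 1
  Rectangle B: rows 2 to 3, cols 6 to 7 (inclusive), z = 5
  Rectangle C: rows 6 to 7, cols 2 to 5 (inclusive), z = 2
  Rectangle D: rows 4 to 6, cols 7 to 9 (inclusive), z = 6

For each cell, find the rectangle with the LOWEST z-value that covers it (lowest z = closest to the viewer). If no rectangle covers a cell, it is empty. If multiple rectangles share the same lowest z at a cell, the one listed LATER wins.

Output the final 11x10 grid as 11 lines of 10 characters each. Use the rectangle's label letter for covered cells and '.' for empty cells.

..........
..........
......BB..
......BB..
.......DDD
AA.....DDD
AACCCC.DDD
..CCCC....
..........
..........
..........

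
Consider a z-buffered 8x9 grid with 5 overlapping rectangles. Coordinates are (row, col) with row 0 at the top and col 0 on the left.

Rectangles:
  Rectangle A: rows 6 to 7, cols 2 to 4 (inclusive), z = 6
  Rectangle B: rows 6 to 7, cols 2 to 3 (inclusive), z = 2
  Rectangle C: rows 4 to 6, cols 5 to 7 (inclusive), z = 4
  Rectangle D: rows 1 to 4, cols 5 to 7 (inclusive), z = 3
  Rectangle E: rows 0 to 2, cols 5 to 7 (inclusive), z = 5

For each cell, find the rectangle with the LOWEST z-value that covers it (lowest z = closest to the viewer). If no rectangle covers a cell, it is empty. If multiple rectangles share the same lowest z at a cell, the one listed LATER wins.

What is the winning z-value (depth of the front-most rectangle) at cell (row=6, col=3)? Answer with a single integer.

Check cell (6,3):
  A: rows 6-7 cols 2-4 z=6 -> covers; best now A (z=6)
  B: rows 6-7 cols 2-3 z=2 -> covers; best now B (z=2)
  C: rows 4-6 cols 5-7 -> outside (col miss)
  D: rows 1-4 cols 5-7 -> outside (row miss)
  E: rows 0-2 cols 5-7 -> outside (row miss)
Winner: B at z=2

Answer: 2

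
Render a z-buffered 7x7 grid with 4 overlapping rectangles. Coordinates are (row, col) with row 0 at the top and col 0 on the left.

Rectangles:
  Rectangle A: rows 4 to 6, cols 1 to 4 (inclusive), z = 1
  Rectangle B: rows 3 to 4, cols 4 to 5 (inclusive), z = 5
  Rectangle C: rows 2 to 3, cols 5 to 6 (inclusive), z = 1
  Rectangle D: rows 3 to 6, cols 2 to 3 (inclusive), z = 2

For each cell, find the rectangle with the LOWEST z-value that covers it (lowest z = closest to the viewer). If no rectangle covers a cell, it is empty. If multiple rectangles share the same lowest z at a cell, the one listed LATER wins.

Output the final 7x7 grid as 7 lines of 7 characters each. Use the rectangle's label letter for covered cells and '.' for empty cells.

.......
.......
.....CC
..DDBCC
.AAAAB.
.AAAA..
.AAAA..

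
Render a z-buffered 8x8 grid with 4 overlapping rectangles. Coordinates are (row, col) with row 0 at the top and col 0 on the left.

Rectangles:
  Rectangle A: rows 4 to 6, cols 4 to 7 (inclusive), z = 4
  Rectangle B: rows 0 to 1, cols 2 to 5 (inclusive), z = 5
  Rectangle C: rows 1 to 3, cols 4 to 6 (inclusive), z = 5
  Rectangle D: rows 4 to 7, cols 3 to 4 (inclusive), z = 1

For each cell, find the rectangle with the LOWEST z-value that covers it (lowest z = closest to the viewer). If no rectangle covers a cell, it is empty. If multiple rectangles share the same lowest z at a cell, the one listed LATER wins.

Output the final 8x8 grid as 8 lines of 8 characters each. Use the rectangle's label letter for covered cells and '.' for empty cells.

..BBBB..
..BBCCC.
....CCC.
....CCC.
...DDAAA
...DDAAA
...DDAAA
...DD...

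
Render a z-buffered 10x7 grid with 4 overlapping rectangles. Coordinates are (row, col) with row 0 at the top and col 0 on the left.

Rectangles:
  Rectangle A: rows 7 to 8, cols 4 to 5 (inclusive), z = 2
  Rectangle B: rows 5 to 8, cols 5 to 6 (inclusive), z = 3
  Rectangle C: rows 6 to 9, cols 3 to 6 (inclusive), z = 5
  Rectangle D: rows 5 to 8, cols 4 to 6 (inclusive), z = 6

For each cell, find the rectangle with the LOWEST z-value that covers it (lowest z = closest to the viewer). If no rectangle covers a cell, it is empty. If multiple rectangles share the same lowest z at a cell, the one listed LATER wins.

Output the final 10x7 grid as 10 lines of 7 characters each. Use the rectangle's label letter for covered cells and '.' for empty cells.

.......
.......
.......
.......
.......
....DBB
...CCBB
...CAAB
...CAAB
...CCCC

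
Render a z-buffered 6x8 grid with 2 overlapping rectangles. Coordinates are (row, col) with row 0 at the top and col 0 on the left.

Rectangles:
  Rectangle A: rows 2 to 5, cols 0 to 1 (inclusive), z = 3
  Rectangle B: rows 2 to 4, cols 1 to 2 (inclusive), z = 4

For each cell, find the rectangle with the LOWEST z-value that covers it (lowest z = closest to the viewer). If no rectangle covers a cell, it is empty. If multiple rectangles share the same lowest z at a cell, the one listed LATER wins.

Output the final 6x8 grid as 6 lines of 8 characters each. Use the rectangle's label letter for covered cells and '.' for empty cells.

........
........
AAB.....
AAB.....
AAB.....
AA......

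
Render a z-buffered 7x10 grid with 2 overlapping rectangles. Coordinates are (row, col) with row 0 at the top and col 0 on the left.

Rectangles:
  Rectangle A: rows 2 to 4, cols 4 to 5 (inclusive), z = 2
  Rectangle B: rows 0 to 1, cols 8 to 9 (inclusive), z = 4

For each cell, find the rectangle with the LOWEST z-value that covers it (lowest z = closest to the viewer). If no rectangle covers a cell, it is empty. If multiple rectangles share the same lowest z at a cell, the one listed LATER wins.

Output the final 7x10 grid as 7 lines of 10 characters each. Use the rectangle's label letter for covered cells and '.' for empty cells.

........BB
........BB
....AA....
....AA....
....AA....
..........
..........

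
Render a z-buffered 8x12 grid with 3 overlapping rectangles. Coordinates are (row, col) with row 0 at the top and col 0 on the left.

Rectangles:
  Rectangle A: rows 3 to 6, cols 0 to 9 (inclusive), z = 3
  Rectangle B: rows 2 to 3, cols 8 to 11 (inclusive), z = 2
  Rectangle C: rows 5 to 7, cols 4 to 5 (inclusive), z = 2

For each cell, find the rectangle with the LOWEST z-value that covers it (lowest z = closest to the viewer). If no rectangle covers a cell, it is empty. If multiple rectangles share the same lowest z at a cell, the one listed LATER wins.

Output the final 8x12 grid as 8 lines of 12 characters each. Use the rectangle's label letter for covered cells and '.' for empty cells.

............
............
........BBBB
AAAAAAAABBBB
AAAAAAAAAA..
AAAACCAAAA..
AAAACCAAAA..
....CC......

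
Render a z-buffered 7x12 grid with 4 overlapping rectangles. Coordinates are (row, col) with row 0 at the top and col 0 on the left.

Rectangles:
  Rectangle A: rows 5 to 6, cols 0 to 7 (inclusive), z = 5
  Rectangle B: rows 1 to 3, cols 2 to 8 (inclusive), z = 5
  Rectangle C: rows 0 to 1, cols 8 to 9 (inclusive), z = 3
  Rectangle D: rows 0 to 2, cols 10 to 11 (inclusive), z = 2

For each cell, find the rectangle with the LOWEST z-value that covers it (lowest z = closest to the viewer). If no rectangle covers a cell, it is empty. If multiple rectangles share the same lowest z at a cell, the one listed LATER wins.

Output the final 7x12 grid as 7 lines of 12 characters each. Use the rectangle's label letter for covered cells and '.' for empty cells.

........CCDD
..BBBBBBCCDD
..BBBBBBB.DD
..BBBBBBB...
............
AAAAAAAA....
AAAAAAAA....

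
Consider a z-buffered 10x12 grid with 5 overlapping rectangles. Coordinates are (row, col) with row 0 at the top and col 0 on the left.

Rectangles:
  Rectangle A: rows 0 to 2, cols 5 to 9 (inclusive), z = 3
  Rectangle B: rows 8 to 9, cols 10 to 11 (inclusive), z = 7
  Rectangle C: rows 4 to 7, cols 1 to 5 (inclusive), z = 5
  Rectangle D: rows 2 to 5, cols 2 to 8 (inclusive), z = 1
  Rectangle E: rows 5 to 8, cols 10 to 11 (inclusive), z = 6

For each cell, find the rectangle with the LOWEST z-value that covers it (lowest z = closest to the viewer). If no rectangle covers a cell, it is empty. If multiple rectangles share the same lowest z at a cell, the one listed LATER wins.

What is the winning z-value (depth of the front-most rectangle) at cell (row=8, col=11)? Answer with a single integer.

Answer: 6

Derivation:
Check cell (8,11):
  A: rows 0-2 cols 5-9 -> outside (row miss)
  B: rows 8-9 cols 10-11 z=7 -> covers; best now B (z=7)
  C: rows 4-7 cols 1-5 -> outside (row miss)
  D: rows 2-5 cols 2-8 -> outside (row miss)
  E: rows 5-8 cols 10-11 z=6 -> covers; best now E (z=6)
Winner: E at z=6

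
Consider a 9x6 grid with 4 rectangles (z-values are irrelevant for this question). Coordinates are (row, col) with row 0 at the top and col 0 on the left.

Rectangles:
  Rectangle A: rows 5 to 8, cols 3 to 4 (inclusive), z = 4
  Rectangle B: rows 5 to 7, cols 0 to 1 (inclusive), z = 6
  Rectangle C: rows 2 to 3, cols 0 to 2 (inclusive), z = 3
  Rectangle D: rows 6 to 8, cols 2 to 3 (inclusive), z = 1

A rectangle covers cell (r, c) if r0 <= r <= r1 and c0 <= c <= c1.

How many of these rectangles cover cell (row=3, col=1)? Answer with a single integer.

Check cell (3,1):
  A: rows 5-8 cols 3-4 -> outside (row miss)
  B: rows 5-7 cols 0-1 -> outside (row miss)
  C: rows 2-3 cols 0-2 -> covers
  D: rows 6-8 cols 2-3 -> outside (row miss)
Count covering = 1

Answer: 1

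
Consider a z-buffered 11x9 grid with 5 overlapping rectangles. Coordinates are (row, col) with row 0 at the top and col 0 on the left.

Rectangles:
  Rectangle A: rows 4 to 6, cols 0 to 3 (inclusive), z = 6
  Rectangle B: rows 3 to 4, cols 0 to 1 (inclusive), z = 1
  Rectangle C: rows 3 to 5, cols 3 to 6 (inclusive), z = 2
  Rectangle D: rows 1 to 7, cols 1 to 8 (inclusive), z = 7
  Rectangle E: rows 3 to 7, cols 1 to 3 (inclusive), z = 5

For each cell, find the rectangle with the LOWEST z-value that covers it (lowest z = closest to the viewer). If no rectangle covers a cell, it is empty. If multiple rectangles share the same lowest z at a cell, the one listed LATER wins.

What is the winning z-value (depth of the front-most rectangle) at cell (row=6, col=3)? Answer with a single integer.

Answer: 5

Derivation:
Check cell (6,3):
  A: rows 4-6 cols 0-3 z=6 -> covers; best now A (z=6)
  B: rows 3-4 cols 0-1 -> outside (row miss)
  C: rows 3-5 cols 3-6 -> outside (row miss)
  D: rows 1-7 cols 1-8 z=7 -> covers; best now A (z=6)
  E: rows 3-7 cols 1-3 z=5 -> covers; best now E (z=5)
Winner: E at z=5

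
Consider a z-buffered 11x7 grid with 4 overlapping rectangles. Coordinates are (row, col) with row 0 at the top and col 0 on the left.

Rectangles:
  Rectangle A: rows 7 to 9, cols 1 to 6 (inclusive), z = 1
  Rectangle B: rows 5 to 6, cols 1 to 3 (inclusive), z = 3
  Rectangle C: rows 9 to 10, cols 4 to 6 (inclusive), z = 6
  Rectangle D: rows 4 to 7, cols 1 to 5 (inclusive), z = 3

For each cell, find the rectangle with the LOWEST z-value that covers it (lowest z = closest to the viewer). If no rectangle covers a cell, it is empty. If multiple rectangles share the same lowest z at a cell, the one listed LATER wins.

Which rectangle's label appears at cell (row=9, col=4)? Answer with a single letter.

Check cell (9,4):
  A: rows 7-9 cols 1-6 z=1 -> covers; best now A (z=1)
  B: rows 5-6 cols 1-3 -> outside (row miss)
  C: rows 9-10 cols 4-6 z=6 -> covers; best now A (z=1)
  D: rows 4-7 cols 1-5 -> outside (row miss)
Winner: A at z=1

Answer: A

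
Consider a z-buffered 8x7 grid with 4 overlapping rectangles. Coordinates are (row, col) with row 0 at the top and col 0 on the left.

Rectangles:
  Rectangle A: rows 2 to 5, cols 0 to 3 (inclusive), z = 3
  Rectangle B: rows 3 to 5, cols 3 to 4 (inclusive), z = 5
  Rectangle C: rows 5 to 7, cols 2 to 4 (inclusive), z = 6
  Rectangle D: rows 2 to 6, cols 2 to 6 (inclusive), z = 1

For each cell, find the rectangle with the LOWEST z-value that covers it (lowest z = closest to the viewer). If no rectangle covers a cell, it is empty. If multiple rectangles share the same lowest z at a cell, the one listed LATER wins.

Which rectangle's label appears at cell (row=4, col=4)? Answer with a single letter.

Answer: D

Derivation:
Check cell (4,4):
  A: rows 2-5 cols 0-3 -> outside (col miss)
  B: rows 3-5 cols 3-4 z=5 -> covers; best now B (z=5)
  C: rows 5-7 cols 2-4 -> outside (row miss)
  D: rows 2-6 cols 2-6 z=1 -> covers; best now D (z=1)
Winner: D at z=1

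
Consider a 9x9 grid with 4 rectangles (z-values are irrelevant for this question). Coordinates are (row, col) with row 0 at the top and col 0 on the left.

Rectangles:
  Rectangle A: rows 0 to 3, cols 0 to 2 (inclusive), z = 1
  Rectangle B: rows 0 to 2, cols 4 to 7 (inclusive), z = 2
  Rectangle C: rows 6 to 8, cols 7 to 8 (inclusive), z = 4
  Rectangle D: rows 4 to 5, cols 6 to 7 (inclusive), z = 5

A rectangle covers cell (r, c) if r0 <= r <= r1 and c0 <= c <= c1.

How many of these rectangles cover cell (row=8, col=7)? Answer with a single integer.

Check cell (8,7):
  A: rows 0-3 cols 0-2 -> outside (row miss)
  B: rows 0-2 cols 4-7 -> outside (row miss)
  C: rows 6-8 cols 7-8 -> covers
  D: rows 4-5 cols 6-7 -> outside (row miss)
Count covering = 1

Answer: 1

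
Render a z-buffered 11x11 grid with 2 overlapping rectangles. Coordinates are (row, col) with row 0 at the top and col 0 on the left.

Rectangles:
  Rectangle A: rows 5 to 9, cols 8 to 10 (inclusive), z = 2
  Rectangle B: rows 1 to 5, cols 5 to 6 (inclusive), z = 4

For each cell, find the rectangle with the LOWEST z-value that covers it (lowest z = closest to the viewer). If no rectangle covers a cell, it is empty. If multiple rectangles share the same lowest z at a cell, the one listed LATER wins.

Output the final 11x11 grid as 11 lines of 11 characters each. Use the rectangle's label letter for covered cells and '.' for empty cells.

...........
.....BB....
.....BB....
.....BB....
.....BB....
.....BB.AAA
........AAA
........AAA
........AAA
........AAA
...........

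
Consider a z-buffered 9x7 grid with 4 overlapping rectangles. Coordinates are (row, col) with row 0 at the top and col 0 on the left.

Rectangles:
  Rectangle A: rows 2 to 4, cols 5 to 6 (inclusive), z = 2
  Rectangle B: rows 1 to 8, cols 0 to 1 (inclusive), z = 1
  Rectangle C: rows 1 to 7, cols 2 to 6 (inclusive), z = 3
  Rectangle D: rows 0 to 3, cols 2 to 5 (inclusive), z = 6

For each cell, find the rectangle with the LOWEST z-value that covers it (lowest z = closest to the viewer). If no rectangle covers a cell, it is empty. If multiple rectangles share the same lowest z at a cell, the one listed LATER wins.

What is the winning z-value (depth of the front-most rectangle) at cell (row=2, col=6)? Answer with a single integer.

Check cell (2,6):
  A: rows 2-4 cols 5-6 z=2 -> covers; best now A (z=2)
  B: rows 1-8 cols 0-1 -> outside (col miss)
  C: rows 1-7 cols 2-6 z=3 -> covers; best now A (z=2)
  D: rows 0-3 cols 2-5 -> outside (col miss)
Winner: A at z=2

Answer: 2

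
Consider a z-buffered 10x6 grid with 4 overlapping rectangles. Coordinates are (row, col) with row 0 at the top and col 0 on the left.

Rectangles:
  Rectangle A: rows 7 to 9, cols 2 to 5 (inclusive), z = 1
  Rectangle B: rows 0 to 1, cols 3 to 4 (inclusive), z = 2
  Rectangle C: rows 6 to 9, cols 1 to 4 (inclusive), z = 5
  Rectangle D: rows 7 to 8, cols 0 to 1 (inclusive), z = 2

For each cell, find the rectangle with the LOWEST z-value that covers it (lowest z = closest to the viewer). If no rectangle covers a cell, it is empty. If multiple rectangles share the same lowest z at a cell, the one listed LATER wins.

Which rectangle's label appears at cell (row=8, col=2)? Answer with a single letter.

Check cell (8,2):
  A: rows 7-9 cols 2-5 z=1 -> covers; best now A (z=1)
  B: rows 0-1 cols 3-4 -> outside (row miss)
  C: rows 6-9 cols 1-4 z=5 -> covers; best now A (z=1)
  D: rows 7-8 cols 0-1 -> outside (col miss)
Winner: A at z=1

Answer: A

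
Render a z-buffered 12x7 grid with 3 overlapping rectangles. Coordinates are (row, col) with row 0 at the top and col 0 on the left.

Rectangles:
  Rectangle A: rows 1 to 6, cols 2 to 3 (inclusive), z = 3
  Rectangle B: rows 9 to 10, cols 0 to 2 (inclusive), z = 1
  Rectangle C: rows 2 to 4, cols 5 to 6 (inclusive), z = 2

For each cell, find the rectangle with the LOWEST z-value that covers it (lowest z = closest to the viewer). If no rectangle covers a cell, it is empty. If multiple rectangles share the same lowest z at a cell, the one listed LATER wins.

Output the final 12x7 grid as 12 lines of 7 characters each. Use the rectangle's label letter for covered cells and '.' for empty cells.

.......
..AA...
..AA.CC
..AA.CC
..AA.CC
..AA...
..AA...
.......
.......
BBB....
BBB....
.......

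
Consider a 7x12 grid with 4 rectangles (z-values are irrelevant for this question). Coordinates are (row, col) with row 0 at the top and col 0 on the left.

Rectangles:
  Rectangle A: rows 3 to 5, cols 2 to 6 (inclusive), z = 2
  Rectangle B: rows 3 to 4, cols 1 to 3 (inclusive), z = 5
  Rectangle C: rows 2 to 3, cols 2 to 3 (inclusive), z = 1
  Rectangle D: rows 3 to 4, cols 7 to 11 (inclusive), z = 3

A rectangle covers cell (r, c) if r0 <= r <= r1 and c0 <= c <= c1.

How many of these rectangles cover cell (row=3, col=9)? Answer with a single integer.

Check cell (3,9):
  A: rows 3-5 cols 2-6 -> outside (col miss)
  B: rows 3-4 cols 1-3 -> outside (col miss)
  C: rows 2-3 cols 2-3 -> outside (col miss)
  D: rows 3-4 cols 7-11 -> covers
Count covering = 1

Answer: 1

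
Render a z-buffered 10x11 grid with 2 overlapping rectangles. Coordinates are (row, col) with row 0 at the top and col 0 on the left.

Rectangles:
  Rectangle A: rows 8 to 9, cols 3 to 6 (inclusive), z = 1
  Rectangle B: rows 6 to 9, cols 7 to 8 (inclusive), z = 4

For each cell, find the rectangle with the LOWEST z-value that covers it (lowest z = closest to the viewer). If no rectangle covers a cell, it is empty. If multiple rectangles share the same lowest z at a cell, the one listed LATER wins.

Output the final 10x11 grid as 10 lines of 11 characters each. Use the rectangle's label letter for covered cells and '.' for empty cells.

...........
...........
...........
...........
...........
...........
.......BB..
.......BB..
...AAAABB..
...AAAABB..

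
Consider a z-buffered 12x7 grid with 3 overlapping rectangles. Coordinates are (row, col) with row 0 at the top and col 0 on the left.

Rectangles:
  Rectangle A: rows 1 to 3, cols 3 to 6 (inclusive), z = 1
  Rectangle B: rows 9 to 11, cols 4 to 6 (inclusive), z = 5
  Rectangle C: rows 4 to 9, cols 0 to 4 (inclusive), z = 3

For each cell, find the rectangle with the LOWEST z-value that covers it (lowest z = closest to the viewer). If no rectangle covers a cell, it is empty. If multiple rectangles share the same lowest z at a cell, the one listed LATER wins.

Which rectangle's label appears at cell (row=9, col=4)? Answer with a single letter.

Check cell (9,4):
  A: rows 1-3 cols 3-6 -> outside (row miss)
  B: rows 9-11 cols 4-6 z=5 -> covers; best now B (z=5)
  C: rows 4-9 cols 0-4 z=3 -> covers; best now C (z=3)
Winner: C at z=3

Answer: C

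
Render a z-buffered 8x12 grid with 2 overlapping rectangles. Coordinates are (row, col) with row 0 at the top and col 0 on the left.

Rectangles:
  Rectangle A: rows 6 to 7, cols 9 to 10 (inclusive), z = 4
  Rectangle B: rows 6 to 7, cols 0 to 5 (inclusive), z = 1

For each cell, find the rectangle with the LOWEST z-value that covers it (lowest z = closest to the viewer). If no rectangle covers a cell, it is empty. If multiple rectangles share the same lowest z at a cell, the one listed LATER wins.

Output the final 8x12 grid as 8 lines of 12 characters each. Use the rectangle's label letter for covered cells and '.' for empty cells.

............
............
............
............
............
............
BBBBBB...AA.
BBBBBB...AA.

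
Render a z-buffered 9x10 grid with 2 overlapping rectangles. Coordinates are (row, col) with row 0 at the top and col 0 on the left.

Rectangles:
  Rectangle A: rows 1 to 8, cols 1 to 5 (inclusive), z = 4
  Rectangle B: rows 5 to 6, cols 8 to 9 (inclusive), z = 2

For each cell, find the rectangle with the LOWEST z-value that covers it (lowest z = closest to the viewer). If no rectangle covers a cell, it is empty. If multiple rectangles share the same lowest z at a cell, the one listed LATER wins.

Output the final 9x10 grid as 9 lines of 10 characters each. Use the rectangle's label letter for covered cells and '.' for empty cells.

..........
.AAAAA....
.AAAAA....
.AAAAA....
.AAAAA....
.AAAAA..BB
.AAAAA..BB
.AAAAA....
.AAAAA....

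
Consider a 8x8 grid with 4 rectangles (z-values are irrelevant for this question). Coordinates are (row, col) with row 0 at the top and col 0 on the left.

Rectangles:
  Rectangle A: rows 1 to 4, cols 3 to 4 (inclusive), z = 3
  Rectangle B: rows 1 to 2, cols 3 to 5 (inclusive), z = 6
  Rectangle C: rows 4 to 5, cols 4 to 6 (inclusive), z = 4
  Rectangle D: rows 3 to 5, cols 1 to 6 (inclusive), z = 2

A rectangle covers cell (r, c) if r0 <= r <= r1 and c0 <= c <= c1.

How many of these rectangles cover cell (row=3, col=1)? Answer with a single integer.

Answer: 1

Derivation:
Check cell (3,1):
  A: rows 1-4 cols 3-4 -> outside (col miss)
  B: rows 1-2 cols 3-5 -> outside (row miss)
  C: rows 4-5 cols 4-6 -> outside (row miss)
  D: rows 3-5 cols 1-6 -> covers
Count covering = 1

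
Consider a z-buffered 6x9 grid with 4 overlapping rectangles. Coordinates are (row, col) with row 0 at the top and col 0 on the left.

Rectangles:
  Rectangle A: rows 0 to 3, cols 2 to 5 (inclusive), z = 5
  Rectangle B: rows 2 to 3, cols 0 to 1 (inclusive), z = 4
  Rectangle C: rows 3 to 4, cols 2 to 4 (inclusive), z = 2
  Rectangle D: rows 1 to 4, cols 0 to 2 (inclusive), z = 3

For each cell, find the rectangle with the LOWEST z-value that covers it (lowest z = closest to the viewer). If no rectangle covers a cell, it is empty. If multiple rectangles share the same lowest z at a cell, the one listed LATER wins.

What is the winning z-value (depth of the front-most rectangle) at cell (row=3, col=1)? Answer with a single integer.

Answer: 3

Derivation:
Check cell (3,1):
  A: rows 0-3 cols 2-5 -> outside (col miss)
  B: rows 2-3 cols 0-1 z=4 -> covers; best now B (z=4)
  C: rows 3-4 cols 2-4 -> outside (col miss)
  D: rows 1-4 cols 0-2 z=3 -> covers; best now D (z=3)
Winner: D at z=3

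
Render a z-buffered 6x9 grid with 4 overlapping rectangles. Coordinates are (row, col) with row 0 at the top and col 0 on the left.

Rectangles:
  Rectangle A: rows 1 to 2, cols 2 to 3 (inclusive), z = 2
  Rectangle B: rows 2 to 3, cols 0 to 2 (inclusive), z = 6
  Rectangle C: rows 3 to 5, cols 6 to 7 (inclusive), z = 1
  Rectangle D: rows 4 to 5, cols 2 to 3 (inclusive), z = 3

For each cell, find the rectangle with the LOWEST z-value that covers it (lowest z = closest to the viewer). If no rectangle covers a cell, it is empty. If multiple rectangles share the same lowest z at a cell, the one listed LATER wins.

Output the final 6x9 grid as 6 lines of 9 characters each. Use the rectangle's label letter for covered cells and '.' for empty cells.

.........
..AA.....
BBAA.....
BBB...CC.
..DD..CC.
..DD..CC.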